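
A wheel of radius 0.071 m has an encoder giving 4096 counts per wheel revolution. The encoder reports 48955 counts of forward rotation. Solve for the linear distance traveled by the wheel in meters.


revs = 48955/4096 = 11.951904
d = revs * 2*pi*r = 11.951904 * 2*pi*0.071 = 5.3318

5.3318 m


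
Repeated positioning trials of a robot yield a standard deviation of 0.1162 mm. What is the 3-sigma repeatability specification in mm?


repeatability = 3*sigma = 3*0.1162 = 0.3486

0.3486 mm


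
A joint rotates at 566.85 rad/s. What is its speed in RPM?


RPM = 566.85 * 60/(2*pi) = 5413.0188

5413.0188 RPM


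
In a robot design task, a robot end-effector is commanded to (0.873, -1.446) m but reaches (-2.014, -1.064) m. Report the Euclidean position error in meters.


dx = -2.014 - (0.873) = -2.8870, dy = -1.064 - (-1.446) = 0.3820
err = sqrt(8.334769 + 0.145924) = 2.9122

2.9122 m


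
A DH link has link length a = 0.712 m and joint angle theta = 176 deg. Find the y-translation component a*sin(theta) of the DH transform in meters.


a*sin(theta) = 0.712*sin(176 deg) = 0.0497

0.0497 m


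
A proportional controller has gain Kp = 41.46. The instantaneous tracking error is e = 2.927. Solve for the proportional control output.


u_P = Kp * e = 41.46 * 2.927 = 121.3534

121.3534


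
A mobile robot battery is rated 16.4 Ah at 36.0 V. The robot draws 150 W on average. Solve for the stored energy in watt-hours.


E = capacity * V = 16.4*36.0 = 590.4000

590.4000 Wh


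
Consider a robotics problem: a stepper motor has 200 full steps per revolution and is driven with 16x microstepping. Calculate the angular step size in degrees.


step = 360/(200*16) = 360/3200 = 0.1125

0.1125 degrees


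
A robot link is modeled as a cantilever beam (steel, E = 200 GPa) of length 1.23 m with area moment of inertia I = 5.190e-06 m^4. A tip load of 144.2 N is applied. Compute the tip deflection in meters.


delta = F*L^3/(3*E*I) = 144.2*1.23^3/(3*2.000e+11*5.190e-06)
      = 268.3370214/3114000 = 8.6171e-05

8.6171e-05 m


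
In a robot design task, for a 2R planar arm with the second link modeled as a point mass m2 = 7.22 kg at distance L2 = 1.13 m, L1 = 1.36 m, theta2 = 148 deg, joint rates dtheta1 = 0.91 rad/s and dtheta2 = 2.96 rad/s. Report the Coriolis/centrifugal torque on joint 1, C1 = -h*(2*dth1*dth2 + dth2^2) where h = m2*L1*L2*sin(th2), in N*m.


h = m2*L1*L2*sin(th2) = 7.22*1.36*1.13*sin(148 deg) = 5.879823
C1 = -h*(2*0.91*2.96 + 2.96^2) = -5.879823*14.1488 = -83.1924

-83.1924 N*m


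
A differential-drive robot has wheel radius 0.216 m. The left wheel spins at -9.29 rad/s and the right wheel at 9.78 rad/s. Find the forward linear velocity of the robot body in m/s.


v = r*(wR + wL)/2 = 0.216*(9.78 + -9.29)/2 = 0.0529

0.0529 m/s


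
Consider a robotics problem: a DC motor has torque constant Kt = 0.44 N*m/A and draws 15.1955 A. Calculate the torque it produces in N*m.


tau = Kt * I = 0.44*15.1955 = 6.6860

6.6860 N*m


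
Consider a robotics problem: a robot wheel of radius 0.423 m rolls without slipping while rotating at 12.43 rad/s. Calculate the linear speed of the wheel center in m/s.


v = omega * r = 12.43 * 0.423 = 5.2579

5.2579 m/s


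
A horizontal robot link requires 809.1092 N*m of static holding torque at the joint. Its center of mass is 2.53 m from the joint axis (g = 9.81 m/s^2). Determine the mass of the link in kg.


m = tau / (g*L) = 809.1092 / (9.81 * 2.53) = 32.6000

32.6000 kg


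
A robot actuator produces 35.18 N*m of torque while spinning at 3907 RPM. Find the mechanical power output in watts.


omega = 3907 * 2*pi/60 = 409.140083 rad/s
P = tau * omega = 35.18 * 409.140083 = 14393.5481

14393.5481 W


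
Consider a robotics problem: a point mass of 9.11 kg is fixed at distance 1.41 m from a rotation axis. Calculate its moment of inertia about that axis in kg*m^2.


I = m*r^2 = 9.11*1.41^2 = 18.1116

18.1116 kg*m^2


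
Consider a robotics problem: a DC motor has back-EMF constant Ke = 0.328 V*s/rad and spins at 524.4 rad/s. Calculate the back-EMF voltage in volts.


V_emf = Ke * omega = 0.328*524.4 = 172.0032

172.0032 V


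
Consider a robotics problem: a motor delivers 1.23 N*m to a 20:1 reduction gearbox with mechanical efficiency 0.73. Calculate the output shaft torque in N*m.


tau_out = tau_in * N * eta = 1.23 * 20 * 0.73 = 17.9580

17.9580 N*m


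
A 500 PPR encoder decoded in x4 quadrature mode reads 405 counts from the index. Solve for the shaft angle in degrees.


angle = counts * 360 / (PPR*4) = 405 * 360 / 2000 = 72.9000

72.9000 degrees


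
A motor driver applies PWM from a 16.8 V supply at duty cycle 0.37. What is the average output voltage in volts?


V_avg = V_supply * D = 16.8*0.37 = 6.2160

6.2160 V


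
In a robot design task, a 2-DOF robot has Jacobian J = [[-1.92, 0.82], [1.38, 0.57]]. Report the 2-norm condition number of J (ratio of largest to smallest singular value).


JJ^T eigenvalues: trace(JJ^T) = 6.5881, det(JJ^T) = det(J)^2 = 4.95507600
s_max^2 = (6.5881 + sqrt(23.58275761))/2 = 5.72215408
s_min^2 = (6.5881 - sqrt(23.58275761))/2 = 0.86594592
kappa = s_max/s_min = sqrt(5.72215408/0.86594592) = 2.5706

2.5706


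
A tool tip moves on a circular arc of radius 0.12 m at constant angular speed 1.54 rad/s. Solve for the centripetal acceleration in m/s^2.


a_c = omega^2 * r = 1.54^2 * 0.12 = 0.2846

0.2846 m/s^2


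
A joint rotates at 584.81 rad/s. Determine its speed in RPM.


RPM = 584.81 * 60/(2*pi) = 5584.5241

5584.5241 RPM


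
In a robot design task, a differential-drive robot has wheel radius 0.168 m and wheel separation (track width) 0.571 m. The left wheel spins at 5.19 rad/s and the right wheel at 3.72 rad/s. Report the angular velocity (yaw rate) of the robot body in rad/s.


omega = r*(wR - wL)/L = 0.168*(3.72 - (5.19))/0.571 = -0.4325

-0.4325 rad/s


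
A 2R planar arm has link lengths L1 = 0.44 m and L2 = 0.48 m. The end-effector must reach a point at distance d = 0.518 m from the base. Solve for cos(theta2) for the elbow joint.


cos(th2) = (d^2 - L1^2 - L2^2)/(2*L1*L2) = (0.518^2 - 0.44^2 - 0.48^2)/(2*0.44*0.48) = -0.3686

-0.3686


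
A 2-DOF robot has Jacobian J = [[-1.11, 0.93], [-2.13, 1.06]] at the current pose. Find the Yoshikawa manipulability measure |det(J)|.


det(J) = -1.11*1.06 - (0.93)*(-2.13) = 0.8043
|det(J)| = 0.8043

0.8043


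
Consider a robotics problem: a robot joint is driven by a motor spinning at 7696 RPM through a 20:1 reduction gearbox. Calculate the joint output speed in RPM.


omega_joint = omega_motor / N = 7696 / 20 = 384.8000

384.8000 RPM


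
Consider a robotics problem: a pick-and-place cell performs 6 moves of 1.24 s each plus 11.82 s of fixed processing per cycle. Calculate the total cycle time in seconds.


T = 6*1.24 + 11.82 = 19.2600

19.2600 s


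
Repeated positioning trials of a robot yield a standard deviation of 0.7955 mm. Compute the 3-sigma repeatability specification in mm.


repeatability = 3*sigma = 3*0.7955 = 2.3865

2.3865 mm


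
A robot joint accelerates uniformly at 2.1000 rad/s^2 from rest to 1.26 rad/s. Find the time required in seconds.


t = delta_omega / alpha = 1.26 / 2.1000 = 0.6000

0.6000 s


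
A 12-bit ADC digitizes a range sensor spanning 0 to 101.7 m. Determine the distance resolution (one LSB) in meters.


res = range / 2^n = 101.7/2^12 = 101.7/4096 = 0.0248

0.0248 m


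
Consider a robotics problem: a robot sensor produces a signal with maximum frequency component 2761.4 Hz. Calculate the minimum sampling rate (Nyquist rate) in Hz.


f_s,min = 2*f_max = 2*2761.4 = 5522.8000

5522.8000 Hz


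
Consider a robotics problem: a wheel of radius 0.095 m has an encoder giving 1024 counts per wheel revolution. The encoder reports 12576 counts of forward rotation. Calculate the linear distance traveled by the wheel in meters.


revs = 12576/1024 = 12.281250
d = revs * 2*pi*r = 12.281250 * 2*pi*0.095 = 7.3307

7.3307 m


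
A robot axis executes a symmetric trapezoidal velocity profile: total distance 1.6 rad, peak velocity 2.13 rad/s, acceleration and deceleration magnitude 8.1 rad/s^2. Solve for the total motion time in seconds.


t_acc = v/a = 2.13/8.1 = 0.262963 s
d_acc = v^2/(2a) = 0.280056 rad (each ramp)
d_cruise = 1.6 - 2*0.280056 = 1.039888 rad
t_cruise = 1.039888/2.13 = 0.488210 s
t_total = 2*0.262963 + 0.488210 = 1.0141

1.0141 s


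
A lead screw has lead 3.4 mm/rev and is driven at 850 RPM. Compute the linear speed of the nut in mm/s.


v = lead * (RPM/60) = 3.4*850/60 = 48.1667

48.1667 mm/s


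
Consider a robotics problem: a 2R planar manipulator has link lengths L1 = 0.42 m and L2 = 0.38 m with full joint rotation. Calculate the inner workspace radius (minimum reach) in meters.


r_min = |L1 - L2| = |0.42 - 0.38| = 0.0400

0.0400 m


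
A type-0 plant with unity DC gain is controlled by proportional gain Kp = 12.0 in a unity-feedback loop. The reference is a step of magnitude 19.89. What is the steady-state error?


e_ss = R/(1 + Kp) = 19.89/(1 + 12.0) = 19.89/13.0000 = 1.5300

1.5300


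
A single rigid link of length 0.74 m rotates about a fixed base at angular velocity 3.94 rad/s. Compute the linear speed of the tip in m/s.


v = L*omega = 0.74 * 3.94 = 2.9156

2.9156 m/s


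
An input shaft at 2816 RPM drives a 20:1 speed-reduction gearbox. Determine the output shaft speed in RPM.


omega_out = omega_in / N = 2816 / 20 = 140.8000

140.8000 RPM


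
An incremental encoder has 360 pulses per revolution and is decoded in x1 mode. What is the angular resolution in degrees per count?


resolution = 360 / (PPR * 1) = 360 / 360 = 1.0000

1.0000 degrees


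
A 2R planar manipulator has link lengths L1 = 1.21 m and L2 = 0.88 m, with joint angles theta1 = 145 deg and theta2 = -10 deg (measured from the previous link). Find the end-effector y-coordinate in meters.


y = L1*sin(th1) + L2*sin(th1+th2) = 1.21*sin(145 deg) + 0.88*sin(135 deg) = 1.3163

1.3163 m


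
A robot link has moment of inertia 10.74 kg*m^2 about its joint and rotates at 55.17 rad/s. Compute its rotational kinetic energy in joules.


KE = (1/2)*I*omega^2 = 0.5*10.74*55.17^2 = 16344.8242

16344.8242 J


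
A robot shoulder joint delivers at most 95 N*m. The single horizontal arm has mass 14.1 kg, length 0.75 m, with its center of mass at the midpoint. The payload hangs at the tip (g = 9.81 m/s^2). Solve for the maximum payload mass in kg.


tau_arm = m_arm*g*(L/2) = 14.1*9.81*0.75/2 = 51.8704 N*m
tau_payload = tau_max - tau_arm = 95 - 51.8704 = 43.1296
m_payload = tau_payload / (g*L) = 43.1296 / (9.81*0.75) = 5.8620

5.8620 kg


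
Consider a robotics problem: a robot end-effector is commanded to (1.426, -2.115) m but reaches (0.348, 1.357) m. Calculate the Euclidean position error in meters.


dx = 0.348 - (1.426) = -1.0780, dy = 1.357 - (-2.115) = 3.4720
err = sqrt(1.162084 + 12.054784) = 3.6355

3.6355 m


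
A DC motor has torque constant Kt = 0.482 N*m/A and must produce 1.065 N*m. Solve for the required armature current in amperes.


I = tau / Kt = 1.065/0.482 = 2.2095

2.2095 A


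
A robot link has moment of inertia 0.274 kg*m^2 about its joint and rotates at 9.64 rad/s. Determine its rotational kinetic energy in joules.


KE = (1/2)*I*omega^2 = 0.5*0.274*9.64^2 = 12.7314

12.7314 J


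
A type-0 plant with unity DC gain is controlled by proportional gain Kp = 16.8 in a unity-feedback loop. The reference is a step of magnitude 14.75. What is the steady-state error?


e_ss = R/(1 + Kp) = 14.75/(1 + 16.8) = 14.75/17.8000 = 0.8287

0.8287


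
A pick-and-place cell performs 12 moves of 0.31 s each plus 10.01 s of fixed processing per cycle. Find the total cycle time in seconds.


T = 12*0.31 + 10.01 = 13.7300

13.7300 s


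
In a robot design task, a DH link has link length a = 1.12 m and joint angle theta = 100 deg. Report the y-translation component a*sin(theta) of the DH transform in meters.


a*sin(theta) = 1.12*sin(100 deg) = 1.1030

1.1030 m


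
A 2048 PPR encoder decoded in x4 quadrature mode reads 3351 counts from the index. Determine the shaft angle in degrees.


angle = counts * 360 / (PPR*4) = 3351 * 360 / 8192 = 147.2607

147.2607 degrees


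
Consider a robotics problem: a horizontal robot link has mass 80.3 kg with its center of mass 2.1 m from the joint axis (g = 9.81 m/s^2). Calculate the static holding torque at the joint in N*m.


tau = m*g*L = 80.3 * 9.81 * 2.1 = 1654.2603

1654.2603 N*m


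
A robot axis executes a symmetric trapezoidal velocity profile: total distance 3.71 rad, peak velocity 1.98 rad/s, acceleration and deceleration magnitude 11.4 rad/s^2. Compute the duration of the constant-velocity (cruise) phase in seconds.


t_acc = v/a = 0.173684 s, d_acc = v^2/(2a) = 0.171947 rad each
d_cruise = 3.71 - 2*0.171947 = 3.366106 rad
t_cruise = d_cruise/v = 3.366106/1.98 = 1.7001

1.7001 s


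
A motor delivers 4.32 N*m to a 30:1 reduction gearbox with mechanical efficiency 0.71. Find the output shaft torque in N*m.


tau_out = tau_in * N * eta = 4.32 * 30 * 0.71 = 92.0160

92.0160 N*m


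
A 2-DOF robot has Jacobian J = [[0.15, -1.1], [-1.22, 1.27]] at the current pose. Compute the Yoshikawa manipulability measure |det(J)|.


det(J) = 0.15*1.27 - (-1.1)*(-1.22) = -1.1515
|det(J)| = 1.1515

1.1515


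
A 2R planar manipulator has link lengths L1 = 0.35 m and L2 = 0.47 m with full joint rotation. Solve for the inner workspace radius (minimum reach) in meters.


r_min = |L1 - L2| = |0.35 - 0.47| = 0.1200

0.1200 m


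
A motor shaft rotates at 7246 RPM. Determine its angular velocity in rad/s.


omega = 7246 * 2*pi/60 = 758.7993

758.7993 rad/s


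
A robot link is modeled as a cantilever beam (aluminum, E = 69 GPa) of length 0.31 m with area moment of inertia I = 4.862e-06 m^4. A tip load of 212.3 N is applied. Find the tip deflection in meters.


delta = F*L^3/(3*E*I) = 212.3*0.31^3/(3*6.900e+10*4.862e-06)
      = 6.3246293/1006434 = 6.2842e-06

6.2842e-06 m


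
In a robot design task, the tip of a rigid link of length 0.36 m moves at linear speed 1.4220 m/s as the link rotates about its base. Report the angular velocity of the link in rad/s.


omega = v / L = 1.4220 / 0.36 = 3.9500

3.9500 rad/s


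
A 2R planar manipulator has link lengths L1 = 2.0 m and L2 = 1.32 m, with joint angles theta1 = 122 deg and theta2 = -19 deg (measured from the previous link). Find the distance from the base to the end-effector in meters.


x = L1*cos(th1) + L2*cos(th1+th2) = -1.356774
y = L1*sin(th1) + L2*sin(th1+th2) = 2.982265
d = sqrt(x^2 + y^2) = sqrt(1.840836 + 8.893905) = 3.2764

3.2764 m


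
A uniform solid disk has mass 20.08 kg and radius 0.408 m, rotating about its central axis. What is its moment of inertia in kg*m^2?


I = (1/2)*m*R^2 = 0.5*20.08*0.408^2 = 1.6713

1.6713 kg*m^2


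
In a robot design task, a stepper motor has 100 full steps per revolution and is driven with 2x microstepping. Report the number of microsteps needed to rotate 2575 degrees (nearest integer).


step_size = 360/(100*2) = 360/200 = 1.800000 deg
n = 2575/(360/200) = 2575*200/360 = 1430.5556 -> 1431

1431 steps


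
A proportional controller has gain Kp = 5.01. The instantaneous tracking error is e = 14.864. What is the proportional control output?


u_P = Kp * e = 5.01 * 14.864 = 74.4686

74.4686


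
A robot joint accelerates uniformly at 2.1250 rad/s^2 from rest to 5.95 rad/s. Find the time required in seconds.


t = delta_omega / alpha = 5.95 / 2.1250 = 2.8000

2.8000 s


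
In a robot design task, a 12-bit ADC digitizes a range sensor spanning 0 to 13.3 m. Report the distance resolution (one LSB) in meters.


res = range / 2^n = 13.3/2^12 = 13.3/4096 = 0.0032

0.0032 m


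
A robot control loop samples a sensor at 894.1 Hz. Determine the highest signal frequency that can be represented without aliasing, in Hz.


f_max = f_s/2 = 894.1/2 = 447.0500

447.0500 Hz


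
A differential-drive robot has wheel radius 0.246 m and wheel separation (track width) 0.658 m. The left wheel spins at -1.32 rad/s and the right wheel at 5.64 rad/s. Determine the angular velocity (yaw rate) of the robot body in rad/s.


omega = r*(wR - wL)/L = 0.246*(5.64 - (-1.32))/0.658 = 2.6021

2.6021 rad/s


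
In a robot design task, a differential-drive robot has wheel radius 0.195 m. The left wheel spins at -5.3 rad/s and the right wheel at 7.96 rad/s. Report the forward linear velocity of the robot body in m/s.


v = r*(wR + wL)/2 = 0.195*(7.96 + -5.3)/2 = 0.2594

0.2594 m/s


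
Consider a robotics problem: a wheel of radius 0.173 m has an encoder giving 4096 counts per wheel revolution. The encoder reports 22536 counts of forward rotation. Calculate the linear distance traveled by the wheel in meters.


revs = 22536/4096 = 5.501953
d = revs * 2*pi*r = 5.501953 * 2*pi*0.173 = 5.9806

5.9806 m


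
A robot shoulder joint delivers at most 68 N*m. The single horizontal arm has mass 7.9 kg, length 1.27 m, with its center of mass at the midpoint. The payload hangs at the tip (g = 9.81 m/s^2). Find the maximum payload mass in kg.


tau_arm = m_arm*g*(L/2) = 7.9*9.81*1.27/2 = 49.2119 N*m
tau_payload = tau_max - tau_arm = 68 - 49.2119 = 18.7881
m_payload = tau_payload / (g*L) = 18.7881 / (9.81*1.27) = 1.5080

1.5080 kg


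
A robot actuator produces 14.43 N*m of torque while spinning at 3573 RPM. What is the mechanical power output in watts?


omega = 3573 * 2*pi/60 = 374.163685 rad/s
P = tau * omega = 14.43 * 374.163685 = 5399.1820

5399.1820 W


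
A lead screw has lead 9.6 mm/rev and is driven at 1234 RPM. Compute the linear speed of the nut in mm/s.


v = lead * (RPM/60) = 9.6*1234/60 = 197.4400

197.4400 mm/s


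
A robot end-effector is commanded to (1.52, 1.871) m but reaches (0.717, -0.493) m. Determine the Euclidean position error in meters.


dx = 0.717 - (1.52) = -0.8030, dy = -0.493 - (1.871) = -2.3640
err = sqrt(0.644809 + 5.588496) = 2.4967

2.4967 m


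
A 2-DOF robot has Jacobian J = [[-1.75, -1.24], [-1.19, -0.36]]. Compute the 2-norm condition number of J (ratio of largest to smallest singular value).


JJ^T eigenvalues: trace(JJ^T) = 6.1458, det(JJ^T) = det(J)^2 = 0.71503936
s_max^2 = (6.1458 + sqrt(34.91070020))/2 = 6.02716388
s_min^2 = (6.1458 - sqrt(34.91070020))/2 = 0.11863612
kappa = s_max/s_min = sqrt(6.02716388/0.11863612) = 7.1277

7.1277


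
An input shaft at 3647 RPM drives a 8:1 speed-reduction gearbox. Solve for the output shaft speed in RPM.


omega_out = omega_in / N = 3647 / 8 = 455.8750

455.8750 RPM


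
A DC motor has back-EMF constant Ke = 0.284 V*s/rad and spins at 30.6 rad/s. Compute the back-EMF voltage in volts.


V_emf = Ke * omega = 0.284*30.6 = 8.6904

8.6904 V


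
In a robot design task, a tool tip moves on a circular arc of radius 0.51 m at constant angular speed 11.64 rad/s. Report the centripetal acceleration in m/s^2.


a_c = omega^2 * r = 11.64^2 * 0.51 = 69.0997

69.0997 m/s^2


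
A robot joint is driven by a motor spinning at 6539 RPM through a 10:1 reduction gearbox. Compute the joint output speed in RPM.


omega_joint = omega_motor / N = 6539 / 10 = 653.9000

653.9000 RPM


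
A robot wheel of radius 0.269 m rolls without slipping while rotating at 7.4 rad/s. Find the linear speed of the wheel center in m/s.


v = omega * r = 7.4 * 0.269 = 1.9906

1.9906 m/s


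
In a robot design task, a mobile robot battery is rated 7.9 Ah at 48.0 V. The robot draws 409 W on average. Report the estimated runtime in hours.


E = 7.9*48.0 = 379.2000 Wh
t = E/P = 379.2000/409 = 0.9271

0.9271 hours


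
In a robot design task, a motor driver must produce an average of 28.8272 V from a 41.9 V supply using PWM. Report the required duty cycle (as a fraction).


D = V_avg/V_supply = 28.8272/41.9 = 0.6880

0.6880


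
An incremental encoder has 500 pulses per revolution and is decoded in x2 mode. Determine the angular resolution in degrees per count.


resolution = 360 / (PPR * 2) = 360 / 1000 = 0.3600

0.3600 degrees


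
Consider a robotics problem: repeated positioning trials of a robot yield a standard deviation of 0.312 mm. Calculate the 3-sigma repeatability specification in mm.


repeatability = 3*sigma = 3*0.312 = 0.9360

0.9360 mm


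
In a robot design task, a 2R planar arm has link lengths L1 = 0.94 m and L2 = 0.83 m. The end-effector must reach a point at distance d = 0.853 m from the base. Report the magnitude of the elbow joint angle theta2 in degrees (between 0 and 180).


cos(th2) = (d^2 - L1^2 - L2^2)/(2*L1*L2) = (0.853^2 - 0.94^2 - 0.83^2)/(2*0.94*0.83) = -0.54145796
th2 = acos(-0.54145796) = 122.7829 deg

122.7829 degrees


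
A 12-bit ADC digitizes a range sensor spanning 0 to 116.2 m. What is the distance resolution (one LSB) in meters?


res = range / 2^n = 116.2/2^12 = 116.2/4096 = 0.0284

0.0284 m


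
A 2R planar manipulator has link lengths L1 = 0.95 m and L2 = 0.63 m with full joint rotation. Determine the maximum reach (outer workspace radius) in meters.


r_max = L1 + L2 = 0.95 + 0.63 = 1.5800

1.5800 m


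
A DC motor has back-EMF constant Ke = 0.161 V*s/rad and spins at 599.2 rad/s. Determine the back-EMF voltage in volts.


V_emf = Ke * omega = 0.161*599.2 = 96.4712

96.4712 V


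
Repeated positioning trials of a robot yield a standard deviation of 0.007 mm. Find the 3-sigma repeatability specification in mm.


repeatability = 3*sigma = 3*0.007 = 0.0210

0.0210 mm


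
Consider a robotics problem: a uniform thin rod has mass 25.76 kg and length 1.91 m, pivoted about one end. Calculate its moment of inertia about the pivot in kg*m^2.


I = (1/3)*m*L^2 = (1/3)*25.76*1.91^2 = 31.3250

31.3250 kg*m^2


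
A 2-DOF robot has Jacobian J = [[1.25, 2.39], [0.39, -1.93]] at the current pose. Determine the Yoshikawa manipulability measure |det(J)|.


det(J) = 1.25*-1.93 - (2.39)*(0.39) = -3.3446
|det(J)| = 3.3446

3.3446


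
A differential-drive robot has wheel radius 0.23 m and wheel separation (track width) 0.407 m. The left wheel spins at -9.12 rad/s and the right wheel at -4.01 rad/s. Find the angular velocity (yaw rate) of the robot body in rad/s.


omega = r*(wR - wL)/L = 0.23*(-4.01 - (-9.12))/0.407 = 2.8877

2.8877 rad/s


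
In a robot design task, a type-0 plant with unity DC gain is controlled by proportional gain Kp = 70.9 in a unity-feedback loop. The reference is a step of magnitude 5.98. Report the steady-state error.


e_ss = R/(1 + Kp) = 5.98/(1 + 70.9) = 5.98/71.9000 = 0.0832

0.0832


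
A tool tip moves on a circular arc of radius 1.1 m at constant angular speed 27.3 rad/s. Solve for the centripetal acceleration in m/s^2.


a_c = omega^2 * r = 27.3^2 * 1.1 = 819.8190

819.8190 m/s^2


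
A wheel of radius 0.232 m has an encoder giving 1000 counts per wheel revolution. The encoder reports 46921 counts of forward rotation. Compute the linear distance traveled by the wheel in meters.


revs = 46921/1000 = 46.921000
d = revs * 2*pi*r = 46.921000 * 2*pi*0.232 = 68.3967

68.3967 m


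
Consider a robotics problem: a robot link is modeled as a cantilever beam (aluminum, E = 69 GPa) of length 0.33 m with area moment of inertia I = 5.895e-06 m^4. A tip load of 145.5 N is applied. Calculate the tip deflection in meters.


delta = F*L^3/(3*E*I) = 145.5*0.33^3/(3*6.900e+10*5.895e-06)
      = 5.2288335/1220265 = 4.2850e-06

4.2850e-06 m


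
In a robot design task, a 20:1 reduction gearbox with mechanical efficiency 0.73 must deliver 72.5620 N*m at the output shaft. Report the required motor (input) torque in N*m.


tau_in = tau_out / (N * eta) = 72.5620 / (20 * 0.73) = 4.9700

4.9700 N*m


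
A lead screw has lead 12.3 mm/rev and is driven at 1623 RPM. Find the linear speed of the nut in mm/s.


v = lead * (RPM/60) = 12.3*1623/60 = 332.7150

332.7150 mm/s


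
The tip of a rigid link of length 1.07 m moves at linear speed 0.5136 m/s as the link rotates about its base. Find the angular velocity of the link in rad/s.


omega = v / L = 0.5136 / 1.07 = 0.4800

0.4800 rad/s


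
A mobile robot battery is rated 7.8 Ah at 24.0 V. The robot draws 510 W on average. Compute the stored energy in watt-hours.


E = capacity * V = 7.8*24.0 = 187.2000

187.2000 Wh


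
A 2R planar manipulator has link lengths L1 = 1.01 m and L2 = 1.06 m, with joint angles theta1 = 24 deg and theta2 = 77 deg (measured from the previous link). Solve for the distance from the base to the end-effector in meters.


x = L1*cos(th1) + L2*cos(th1+th2) = 0.720423
y = L1*sin(th1) + L2*sin(th1+th2) = 1.451329
d = sqrt(x^2 + y^2) = sqrt(0.519009 + 2.106356) = 1.6203

1.6203 m


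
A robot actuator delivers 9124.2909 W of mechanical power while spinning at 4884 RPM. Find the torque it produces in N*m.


omega = 4884 * 2*pi/60 = 511.451284 rad/s
tau = P / omega = 9124.2909 / 511.451284 = 17.8400

17.8400 N*m


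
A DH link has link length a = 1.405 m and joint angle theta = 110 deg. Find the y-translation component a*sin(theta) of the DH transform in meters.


a*sin(theta) = 1.405*sin(110 deg) = 1.3203

1.3203 m


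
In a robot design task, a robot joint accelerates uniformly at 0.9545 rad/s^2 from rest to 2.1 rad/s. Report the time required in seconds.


t = delta_omega / alpha = 2.1 / 0.9545 = 2.2001

2.2001 s


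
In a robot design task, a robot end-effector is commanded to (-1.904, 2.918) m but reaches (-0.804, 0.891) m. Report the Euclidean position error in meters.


dx = -0.804 - (-1.904) = 1.1000, dy = 0.891 - (2.918) = -2.0270
err = sqrt(1.210000 + 4.108729) = 2.3062

2.3062 m


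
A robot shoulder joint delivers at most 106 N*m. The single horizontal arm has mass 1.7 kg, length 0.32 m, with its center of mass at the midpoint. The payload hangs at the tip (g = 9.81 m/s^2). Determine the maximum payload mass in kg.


tau_arm = m_arm*g*(L/2) = 1.7*9.81*0.32/2 = 2.6683 N*m
tau_payload = tau_max - tau_arm = 106 - 2.6683 = 103.3317
m_payload = tau_payload / (g*L) = 103.3317 / (9.81*0.32) = 32.9166

32.9166 kg


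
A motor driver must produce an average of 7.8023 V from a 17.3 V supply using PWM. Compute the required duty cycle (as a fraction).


D = V_avg/V_supply = 7.8023/17.3 = 0.4510

0.4510


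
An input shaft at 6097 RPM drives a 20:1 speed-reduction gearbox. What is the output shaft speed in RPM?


omega_out = omega_in / N = 6097 / 20 = 304.8500

304.8500 RPM


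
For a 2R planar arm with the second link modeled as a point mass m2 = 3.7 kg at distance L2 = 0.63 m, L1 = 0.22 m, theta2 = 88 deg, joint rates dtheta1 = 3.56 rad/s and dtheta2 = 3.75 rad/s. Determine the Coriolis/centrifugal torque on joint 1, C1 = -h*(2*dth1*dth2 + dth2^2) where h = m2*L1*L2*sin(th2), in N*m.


h = m2*L1*L2*sin(th2) = 3.7*0.22*0.63*sin(88 deg) = 0.512508
C1 = -h*(2*3.56*3.75 + 3.75^2) = -0.512508*40.7625 = -20.8911

-20.8911 N*m


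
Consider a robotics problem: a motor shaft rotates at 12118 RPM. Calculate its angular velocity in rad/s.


omega = 12118 * 2*pi/60 = 1268.9940

1268.9940 rad/s


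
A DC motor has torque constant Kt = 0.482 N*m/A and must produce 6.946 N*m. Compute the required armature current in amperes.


I = tau / Kt = 6.946/0.482 = 14.4108

14.4108 A


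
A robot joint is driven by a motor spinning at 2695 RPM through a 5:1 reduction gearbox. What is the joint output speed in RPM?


omega_joint = omega_motor / N = 2695 / 5 = 539.0000

539.0000 RPM


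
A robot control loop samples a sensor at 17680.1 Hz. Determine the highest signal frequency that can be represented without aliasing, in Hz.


f_max = f_s/2 = 17680.1/2 = 8840.0500

8840.0500 Hz


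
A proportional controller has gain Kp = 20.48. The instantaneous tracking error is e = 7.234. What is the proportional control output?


u_P = Kp * e = 20.48 * 7.234 = 148.1523

148.1523


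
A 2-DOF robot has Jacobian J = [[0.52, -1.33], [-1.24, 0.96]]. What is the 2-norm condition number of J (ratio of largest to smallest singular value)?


JJ^T eigenvalues: trace(JJ^T) = 4.4985, det(JJ^T) = det(J)^2 = 1.32250000
s_max^2 = (4.4985 + sqrt(14.94650225))/2 = 4.18228532
s_min^2 = (4.4985 - sqrt(14.94650225))/2 = 0.31621468
kappa = s_max/s_min = sqrt(4.18228532/0.31621468) = 3.6368

3.6368


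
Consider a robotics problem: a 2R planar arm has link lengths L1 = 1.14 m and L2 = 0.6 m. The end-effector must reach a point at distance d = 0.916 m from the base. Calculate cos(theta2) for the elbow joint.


cos(th2) = (d^2 - L1^2 - L2^2)/(2*L1*L2) = (0.916^2 - 1.14^2 - 0.6^2)/(2*1.14*0.6) = -0.5998

-0.5998


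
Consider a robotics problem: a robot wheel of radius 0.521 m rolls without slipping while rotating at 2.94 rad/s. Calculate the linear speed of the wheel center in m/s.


v = omega * r = 2.94 * 0.521 = 1.5317

1.5317 m/s


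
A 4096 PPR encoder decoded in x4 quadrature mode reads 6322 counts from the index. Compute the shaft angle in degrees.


angle = counts * 360 / (PPR*4) = 6322 * 360 / 16384 = 138.9111

138.9111 degrees


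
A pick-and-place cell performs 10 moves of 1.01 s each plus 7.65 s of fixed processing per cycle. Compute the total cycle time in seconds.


T = 10*1.01 + 7.65 = 17.7500

17.7500 s


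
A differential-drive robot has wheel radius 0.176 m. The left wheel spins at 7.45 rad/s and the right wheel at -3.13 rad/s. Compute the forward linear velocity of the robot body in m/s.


v = r*(wR + wL)/2 = 0.176*(-3.13 + 7.45)/2 = 0.3802

0.3802 m/s


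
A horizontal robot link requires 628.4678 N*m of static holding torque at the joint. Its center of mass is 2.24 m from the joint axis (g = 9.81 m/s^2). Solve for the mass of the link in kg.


m = tau / (g*L) = 628.4678 / (9.81 * 2.24) = 28.6000

28.6000 kg


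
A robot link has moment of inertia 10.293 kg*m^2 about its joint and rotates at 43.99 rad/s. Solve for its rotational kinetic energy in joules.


KE = (1/2)*I*omega^2 = 0.5*10.293*43.99^2 = 9959.0956

9959.0956 J


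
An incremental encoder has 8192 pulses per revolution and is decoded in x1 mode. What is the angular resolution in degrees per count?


resolution = 360 / (PPR * 1) = 360 / 8192 = 0.0439

0.0439 degrees


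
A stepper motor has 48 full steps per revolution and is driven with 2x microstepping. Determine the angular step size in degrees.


step = 360/(48*2) = 360/96 = 3.7500

3.7500 degrees


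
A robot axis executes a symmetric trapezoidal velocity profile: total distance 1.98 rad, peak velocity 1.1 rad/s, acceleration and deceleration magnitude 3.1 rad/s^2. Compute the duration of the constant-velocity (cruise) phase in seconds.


t_acc = v/a = 0.354839 s, d_acc = v^2/(2a) = 0.195161 rad each
d_cruise = 1.98 - 2*0.195161 = 1.589678 rad
t_cruise = d_cruise/v = 1.589678/1.1 = 1.4452

1.4452 s


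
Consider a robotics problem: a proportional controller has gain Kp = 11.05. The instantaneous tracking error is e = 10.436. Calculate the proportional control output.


u_P = Kp * e = 11.05 * 10.436 = 115.3178

115.3178


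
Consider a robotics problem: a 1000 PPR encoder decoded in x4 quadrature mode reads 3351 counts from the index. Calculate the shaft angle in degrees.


angle = counts * 360 / (PPR*4) = 3351 * 360 / 4000 = 301.5900

301.5900 degrees


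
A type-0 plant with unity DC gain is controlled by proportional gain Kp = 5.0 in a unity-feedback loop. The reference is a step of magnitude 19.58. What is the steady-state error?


e_ss = R/(1 + Kp) = 19.58/(1 + 5.0) = 19.58/6.0000 = 3.2633

3.2633


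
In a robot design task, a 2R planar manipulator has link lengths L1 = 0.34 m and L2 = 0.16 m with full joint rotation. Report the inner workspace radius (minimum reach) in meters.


r_min = |L1 - L2| = |0.34 - 0.16| = 0.1800

0.1800 m


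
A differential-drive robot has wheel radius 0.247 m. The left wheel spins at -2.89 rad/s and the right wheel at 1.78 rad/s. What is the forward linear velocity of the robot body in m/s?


v = r*(wR + wL)/2 = 0.247*(1.78 + -2.89)/2 = -0.1371

-0.1371 m/s


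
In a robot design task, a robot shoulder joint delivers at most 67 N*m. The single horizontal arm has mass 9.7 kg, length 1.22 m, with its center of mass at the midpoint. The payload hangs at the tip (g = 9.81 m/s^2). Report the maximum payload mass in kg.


tau_arm = m_arm*g*(L/2) = 9.7*9.81*1.22/2 = 58.0458 N*m
tau_payload = tau_max - tau_arm = 67 - 58.0458 = 8.9542
m_payload = tau_payload / (g*L) = 8.9542 / (9.81*1.22) = 0.7482

0.7482 kg


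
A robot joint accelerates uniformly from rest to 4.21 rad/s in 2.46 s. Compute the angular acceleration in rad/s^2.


alpha = delta_omega / t = 4.21 / 2.46 = 1.7114

1.7114 rad/s^2


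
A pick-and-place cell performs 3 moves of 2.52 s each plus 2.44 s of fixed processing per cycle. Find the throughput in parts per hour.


T_cycle = 3*2.52 + 2.44 = 10.0000 s
rate = 3600/T = 360.0000

360.0000 parts/hour


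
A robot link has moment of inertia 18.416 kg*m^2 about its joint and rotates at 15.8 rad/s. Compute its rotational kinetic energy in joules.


KE = (1/2)*I*omega^2 = 0.5*18.416*15.8^2 = 2298.6851

2298.6851 J


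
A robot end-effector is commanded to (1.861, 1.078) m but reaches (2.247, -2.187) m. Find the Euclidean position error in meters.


dx = 2.247 - (1.861) = 0.3860, dy = -2.187 - (1.078) = -3.2650
err = sqrt(0.148996 + 10.660225) = 3.2877

3.2877 m


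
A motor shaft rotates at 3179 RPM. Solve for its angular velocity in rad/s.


omega = 3179 * 2*pi/60 = 332.9041

332.9041 rad/s


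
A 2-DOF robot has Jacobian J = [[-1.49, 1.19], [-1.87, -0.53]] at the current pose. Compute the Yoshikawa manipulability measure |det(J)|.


det(J) = -1.49*-0.53 - (1.19)*(-1.87) = 3.0150
|det(J)| = 3.0150

3.0150


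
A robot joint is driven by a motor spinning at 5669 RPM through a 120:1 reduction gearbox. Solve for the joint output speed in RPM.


omega_joint = omega_motor / N = 5669 / 120 = 47.2417

47.2417 RPM


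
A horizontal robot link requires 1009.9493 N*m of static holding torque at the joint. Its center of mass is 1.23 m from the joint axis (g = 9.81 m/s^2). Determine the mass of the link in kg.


m = tau / (g*L) = 1009.9493 / (9.81 * 1.23) = 83.7000

83.7000 kg


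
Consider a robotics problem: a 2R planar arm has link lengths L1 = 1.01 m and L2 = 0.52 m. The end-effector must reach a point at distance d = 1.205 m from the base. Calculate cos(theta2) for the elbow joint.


cos(th2) = (d^2 - L1^2 - L2^2)/(2*L1*L2) = (1.205^2 - 1.01^2 - 0.52^2)/(2*1.01*0.52) = 0.1538

0.1538


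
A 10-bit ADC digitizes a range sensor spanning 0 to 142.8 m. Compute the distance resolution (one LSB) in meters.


res = range / 2^n = 142.8/2^10 = 142.8/1024 = 0.1395

0.1395 m


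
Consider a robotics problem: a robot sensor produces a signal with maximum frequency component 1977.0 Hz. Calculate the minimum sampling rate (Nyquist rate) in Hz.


f_s,min = 2*f_max = 2*1977.0 = 3954.0000

3954.0000 Hz


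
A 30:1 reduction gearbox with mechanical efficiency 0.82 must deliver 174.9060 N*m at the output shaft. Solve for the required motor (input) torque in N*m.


tau_in = tau_out / (N * eta) = 174.9060 / (30 * 0.82) = 7.1100

7.1100 N*m


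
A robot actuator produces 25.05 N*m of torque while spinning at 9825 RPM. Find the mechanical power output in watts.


omega = 9825 * 2*pi/60 = 1028.871594 rad/s
P = tau * omega = 25.05 * 1028.871594 = 25773.2334

25773.2334 W


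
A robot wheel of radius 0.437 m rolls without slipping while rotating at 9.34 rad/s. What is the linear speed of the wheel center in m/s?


v = omega * r = 9.34 * 0.437 = 4.0816

4.0816 m/s


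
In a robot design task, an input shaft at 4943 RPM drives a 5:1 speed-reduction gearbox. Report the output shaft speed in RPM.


omega_out = omega_in / N = 4943 / 5 = 988.6000

988.6000 RPM


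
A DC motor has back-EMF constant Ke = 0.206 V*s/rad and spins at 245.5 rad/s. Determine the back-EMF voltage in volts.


V_emf = Ke * omega = 0.206*245.5 = 50.5730

50.5730 V


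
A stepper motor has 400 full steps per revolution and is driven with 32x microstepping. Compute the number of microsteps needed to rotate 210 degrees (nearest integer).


step_size = 360/(400*32) = 360/12800 = 0.028125 deg
n = 210/(360/12800) = 210*12800/360 = 7466.6667 -> 7467

7467 steps


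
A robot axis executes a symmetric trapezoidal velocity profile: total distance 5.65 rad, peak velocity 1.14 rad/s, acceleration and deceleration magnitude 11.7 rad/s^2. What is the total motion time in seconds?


t_acc = v/a = 1.14/11.7 = 0.097436 s
d_acc = v^2/(2a) = 0.055538 rad (each ramp)
d_cruise = 5.65 - 2*0.055538 = 5.538924 rad
t_cruise = 5.538924/1.14 = 4.858705 s
t_total = 2*0.097436 + 4.858705 = 5.0536

5.0536 s


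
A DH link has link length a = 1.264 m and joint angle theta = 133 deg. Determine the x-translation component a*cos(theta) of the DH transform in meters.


a*cos(theta) = 1.264*cos(133 deg) = -0.8620

-0.8620 m


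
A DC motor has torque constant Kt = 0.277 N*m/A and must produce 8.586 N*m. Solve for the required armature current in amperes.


I = tau / Kt = 8.586/0.277 = 30.9964

30.9964 A


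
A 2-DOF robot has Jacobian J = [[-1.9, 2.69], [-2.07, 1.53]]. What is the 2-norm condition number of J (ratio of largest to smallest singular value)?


JJ^T eigenvalues: trace(JJ^T) = 17.4719, det(JJ^T) = det(J)^2 = 7.08251769
s_max^2 = (17.4719 + sqrt(276.93721885))/2 = 17.05666540
s_min^2 = (17.4719 - sqrt(276.93721885))/2 = 0.41523460
kappa = s_max/s_min = sqrt(17.05666540/0.41523460) = 6.4091

6.4091


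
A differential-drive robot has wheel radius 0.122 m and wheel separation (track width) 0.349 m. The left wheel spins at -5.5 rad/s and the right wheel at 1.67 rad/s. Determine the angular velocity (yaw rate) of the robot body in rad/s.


omega = r*(wR - wL)/L = 0.122*(1.67 - (-5.5))/0.349 = 2.5064

2.5064 rad/s


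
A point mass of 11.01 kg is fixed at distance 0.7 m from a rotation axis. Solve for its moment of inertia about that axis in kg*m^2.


I = m*r^2 = 11.01*0.7^2 = 5.3949

5.3949 kg*m^2


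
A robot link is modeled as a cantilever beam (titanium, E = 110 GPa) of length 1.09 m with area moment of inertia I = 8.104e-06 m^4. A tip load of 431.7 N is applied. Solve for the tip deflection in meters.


delta = F*L^3/(3*E*I) = 431.7*1.09^3/(3*1.100e+11*8.104e-06)
      = 559.0640193/2674320 = 2.0905e-04

2.0905e-04 m


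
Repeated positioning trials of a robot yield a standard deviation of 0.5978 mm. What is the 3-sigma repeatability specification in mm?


repeatability = 3*sigma = 3*0.5978 = 1.7934

1.7934 mm


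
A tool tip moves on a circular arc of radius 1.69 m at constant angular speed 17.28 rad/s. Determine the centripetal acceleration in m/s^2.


a_c = omega^2 * r = 17.28^2 * 1.69 = 504.6313

504.6313 m/s^2


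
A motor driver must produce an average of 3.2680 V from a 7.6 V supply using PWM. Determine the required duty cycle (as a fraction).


D = V_avg/V_supply = 3.2680/7.6 = 0.4300

0.4300


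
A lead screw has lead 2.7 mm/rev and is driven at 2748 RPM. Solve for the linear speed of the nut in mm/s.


v = lead * (RPM/60) = 2.7*2748/60 = 123.6600

123.6600 mm/s


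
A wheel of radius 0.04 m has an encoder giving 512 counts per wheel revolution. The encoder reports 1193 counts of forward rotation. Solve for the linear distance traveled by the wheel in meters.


revs = 1193/512 = 2.330078
d = revs * 2*pi*r = 2.330078 * 2*pi*0.04 = 0.5856

0.5856 m
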